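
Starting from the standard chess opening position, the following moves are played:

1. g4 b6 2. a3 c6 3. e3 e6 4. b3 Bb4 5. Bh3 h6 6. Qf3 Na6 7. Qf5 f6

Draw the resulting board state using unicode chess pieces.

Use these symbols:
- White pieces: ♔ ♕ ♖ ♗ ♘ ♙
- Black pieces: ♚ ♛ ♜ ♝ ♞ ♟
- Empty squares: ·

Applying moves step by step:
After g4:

♜ ♞ ♝ ♛ ♚ ♝ ♞ ♜
♟ ♟ ♟ ♟ ♟ ♟ ♟ ♟
· · · · · · · ·
· · · · · · · ·
· · · · · · ♙ ·
· · · · · · · ·
♙ ♙ ♙ ♙ ♙ ♙ · ♙
♖ ♘ ♗ ♕ ♔ ♗ ♘ ♖


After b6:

♜ ♞ ♝ ♛ ♚ ♝ ♞ ♜
♟ · ♟ ♟ ♟ ♟ ♟ ♟
· ♟ · · · · · ·
· · · · · · · ·
· · · · · · ♙ ·
· · · · · · · ·
♙ ♙ ♙ ♙ ♙ ♙ · ♙
♖ ♘ ♗ ♕ ♔ ♗ ♘ ♖


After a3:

♜ ♞ ♝ ♛ ♚ ♝ ♞ ♜
♟ · ♟ ♟ ♟ ♟ ♟ ♟
· ♟ · · · · · ·
· · · · · · · ·
· · · · · · ♙ ·
♙ · · · · · · ·
· ♙ ♙ ♙ ♙ ♙ · ♙
♖ ♘ ♗ ♕ ♔ ♗ ♘ ♖


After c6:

♜ ♞ ♝ ♛ ♚ ♝ ♞ ♜
♟ · · ♟ ♟ ♟ ♟ ♟
· ♟ ♟ · · · · ·
· · · · · · · ·
· · · · · · ♙ ·
♙ · · · · · · ·
· ♙ ♙ ♙ ♙ ♙ · ♙
♖ ♘ ♗ ♕ ♔ ♗ ♘ ♖


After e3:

♜ ♞ ♝ ♛ ♚ ♝ ♞ ♜
♟ · · ♟ ♟ ♟ ♟ ♟
· ♟ ♟ · · · · ·
· · · · · · · ·
· · · · · · ♙ ·
♙ · · · ♙ · · ·
· ♙ ♙ ♙ · ♙ · ♙
♖ ♘ ♗ ♕ ♔ ♗ ♘ ♖


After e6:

♜ ♞ ♝ ♛ ♚ ♝ ♞ ♜
♟ · · ♟ · ♟ ♟ ♟
· ♟ ♟ · ♟ · · ·
· · · · · · · ·
· · · · · · ♙ ·
♙ · · · ♙ · · ·
· ♙ ♙ ♙ · ♙ · ♙
♖ ♘ ♗ ♕ ♔ ♗ ♘ ♖


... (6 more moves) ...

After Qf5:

♜ · ♝ ♛ ♚ · ♞ ♜
♟ · · ♟ · ♟ ♟ ·
♞ ♟ ♟ · ♟ · · ♟
· · · · · ♕ · ·
· ♝ · · · · ♙ ·
♙ ♙ · · ♙ · · ♗
· · ♙ ♙ · ♙ · ♙
♖ ♘ ♗ · ♔ · ♘ ♖


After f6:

♜ · ♝ ♛ ♚ · ♞ ♜
♟ · · ♟ · · ♟ ·
♞ ♟ ♟ · ♟ ♟ · ♟
· · · · · ♕ · ·
· ♝ · · · · ♙ ·
♙ ♙ · · ♙ · · ♗
· · ♙ ♙ · ♙ · ♙
♖ ♘ ♗ · ♔ · ♘ ♖



  a b c d e f g h
  ─────────────────
8│♜ · ♝ ♛ ♚ · ♞ ♜│8
7│♟ · · ♟ · · ♟ ·│7
6│♞ ♟ ♟ · ♟ ♟ · ♟│6
5│· · · · · ♕ · ·│5
4│· ♝ · · · · ♙ ·│4
3│♙ ♙ · · ♙ · · ♗│3
2│· · ♙ ♙ · ♙ · ♙│2
1│♖ ♘ ♗ · ♔ · ♘ ♖│1
  ─────────────────
  a b c d e f g h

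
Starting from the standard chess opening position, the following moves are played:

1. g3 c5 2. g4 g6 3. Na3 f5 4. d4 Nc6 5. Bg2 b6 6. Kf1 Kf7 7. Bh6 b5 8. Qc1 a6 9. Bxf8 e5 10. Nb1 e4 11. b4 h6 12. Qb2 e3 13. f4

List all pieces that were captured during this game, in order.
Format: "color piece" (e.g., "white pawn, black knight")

Tracking captures:
  Bxf8: captured black bishop

black bishop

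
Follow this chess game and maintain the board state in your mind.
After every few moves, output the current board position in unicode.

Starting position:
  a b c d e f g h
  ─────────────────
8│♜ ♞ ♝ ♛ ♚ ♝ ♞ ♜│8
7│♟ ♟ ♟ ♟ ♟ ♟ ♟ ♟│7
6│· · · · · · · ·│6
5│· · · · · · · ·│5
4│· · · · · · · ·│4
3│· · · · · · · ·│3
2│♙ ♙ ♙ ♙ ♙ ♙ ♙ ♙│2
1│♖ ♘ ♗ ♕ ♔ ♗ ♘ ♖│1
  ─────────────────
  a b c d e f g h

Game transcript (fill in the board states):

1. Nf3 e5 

  a b c d e f g h
  ─────────────────
8│♜ ♞ ♝ ♛ ♚ ♝ ♞ ♜│8
7│♟ ♟ ♟ ♟ · ♟ ♟ ♟│7
6│· · · · · · · ·│6
5│· · · · ♟ · · ·│5
4│· · · · · · · ·│4
3│· · · · · ♘ · ·│3
2│♙ ♙ ♙ ♙ ♙ ♙ ♙ ♙│2
1│♖ ♘ ♗ ♕ ♔ ♗ · ♖│1
  ─────────────────
  a b c d e f g h

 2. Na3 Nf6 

  a b c d e f g h
  ─────────────────
8│♜ ♞ ♝ ♛ ♚ ♝ · ♜│8
7│♟ ♟ ♟ ♟ · ♟ ♟ ♟│7
6│· · · · · ♞ · ·│6
5│· · · · ♟ · · ·│5
4│· · · · · · · ·│4
3│♘ · · · · ♘ · ·│3
2│♙ ♙ ♙ ♙ ♙ ♙ ♙ ♙│2
1│♖ · ♗ ♕ ♔ ♗ · ♖│1
  ─────────────────
  a b c d e f g h

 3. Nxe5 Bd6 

  a b c d e f g h
  ─────────────────
8│♜ ♞ ♝ ♛ ♚ · · ♜│8
7│♟ ♟ ♟ ♟ · ♟ ♟ ♟│7
6│· · · ♝ · ♞ · ·│6
5│· · · · ♘ · · ·│5
4│· · · · · · · ·│4
3│♘ · · · · · · ·│3
2│♙ ♙ ♙ ♙ ♙ ♙ ♙ ♙│2
1│♖ · ♗ ♕ ♔ ♗ · ♖│1
  ─────────────────
  a b c d e f g h

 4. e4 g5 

  a b c d e f g h
  ─────────────────
8│♜ ♞ ♝ ♛ ♚ · · ♜│8
7│♟ ♟ ♟ ♟ · ♟ · ♟│7
6│· · · ♝ · ♞ · ·│6
5│· · · · ♘ · ♟ ·│5
4│· · · · ♙ · · ·│4
3│♘ · · · · · · ·│3
2│♙ ♙ ♙ ♙ · ♙ ♙ ♙│2
1│♖ · ♗ ♕ ♔ ♗ · ♖│1
  ─────────────────
  a b c d e f g h

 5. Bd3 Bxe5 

  a b c d e f g h
  ─────────────────
8│♜ ♞ ♝ ♛ ♚ · · ♜│8
7│♟ ♟ ♟ ♟ · ♟ · ♟│7
6│· · · · · ♞ · ·│6
5│· · · · ♝ · ♟ ·│5
4│· · · · ♙ · · ·│4
3│♘ · · ♗ · · · ·│3
2│♙ ♙ ♙ ♙ · ♙ ♙ ♙│2
1│♖ · ♗ ♕ ♔ · · ♖│1
  ─────────────────
  a b c d e f g h



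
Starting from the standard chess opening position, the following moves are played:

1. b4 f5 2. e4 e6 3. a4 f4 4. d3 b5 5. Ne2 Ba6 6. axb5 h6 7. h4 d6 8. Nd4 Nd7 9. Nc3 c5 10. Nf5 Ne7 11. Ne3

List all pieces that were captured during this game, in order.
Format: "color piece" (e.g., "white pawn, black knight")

Tracking captures:
  axb5: captured black pawn

black pawn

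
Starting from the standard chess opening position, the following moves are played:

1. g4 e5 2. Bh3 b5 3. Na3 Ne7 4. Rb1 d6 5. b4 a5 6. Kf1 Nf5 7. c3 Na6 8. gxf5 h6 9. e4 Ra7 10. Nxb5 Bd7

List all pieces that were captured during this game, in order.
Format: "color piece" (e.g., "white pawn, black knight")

Tracking captures:
  gxf5: captured black knight
  Nxb5: captured black pawn

black knight, black pawn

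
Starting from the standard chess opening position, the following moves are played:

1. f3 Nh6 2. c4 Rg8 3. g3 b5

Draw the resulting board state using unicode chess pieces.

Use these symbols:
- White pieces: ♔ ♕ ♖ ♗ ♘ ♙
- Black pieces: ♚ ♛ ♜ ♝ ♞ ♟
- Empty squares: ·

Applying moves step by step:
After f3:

♜ ♞ ♝ ♛ ♚ ♝ ♞ ♜
♟ ♟ ♟ ♟ ♟ ♟ ♟ ♟
· · · · · · · ·
· · · · · · · ·
· · · · · · · ·
· · · · · ♙ · ·
♙ ♙ ♙ ♙ ♙ · ♙ ♙
♖ ♘ ♗ ♕ ♔ ♗ ♘ ♖


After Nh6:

♜ ♞ ♝ ♛ ♚ ♝ · ♜
♟ ♟ ♟ ♟ ♟ ♟ ♟ ♟
· · · · · · · ♞
· · · · · · · ·
· · · · · · · ·
· · · · · ♙ · ·
♙ ♙ ♙ ♙ ♙ · ♙ ♙
♖ ♘ ♗ ♕ ♔ ♗ ♘ ♖


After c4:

♜ ♞ ♝ ♛ ♚ ♝ · ♜
♟ ♟ ♟ ♟ ♟ ♟ ♟ ♟
· · · · · · · ♞
· · · · · · · ·
· · ♙ · · · · ·
· · · · · ♙ · ·
♙ ♙ · ♙ ♙ · ♙ ♙
♖ ♘ ♗ ♕ ♔ ♗ ♘ ♖


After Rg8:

♜ ♞ ♝ ♛ ♚ ♝ ♜ ·
♟ ♟ ♟ ♟ ♟ ♟ ♟ ♟
· · · · · · · ♞
· · · · · · · ·
· · ♙ · · · · ·
· · · · · ♙ · ·
♙ ♙ · ♙ ♙ · ♙ ♙
♖ ♘ ♗ ♕ ♔ ♗ ♘ ♖


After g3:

♜ ♞ ♝ ♛ ♚ ♝ ♜ ·
♟ ♟ ♟ ♟ ♟ ♟ ♟ ♟
· · · · · · · ♞
· · · · · · · ·
· · ♙ · · · · ·
· · · · · ♙ ♙ ·
♙ ♙ · ♙ ♙ · · ♙
♖ ♘ ♗ ♕ ♔ ♗ ♘ ♖


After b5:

♜ ♞ ♝ ♛ ♚ ♝ ♜ ·
♟ · ♟ ♟ ♟ ♟ ♟ ♟
· · · · · · · ♞
· ♟ · · · · · ·
· · ♙ · · · · ·
· · · · · ♙ ♙ ·
♙ ♙ · ♙ ♙ · · ♙
♖ ♘ ♗ ♕ ♔ ♗ ♘ ♖



  a b c d e f g h
  ─────────────────
8│♜ ♞ ♝ ♛ ♚ ♝ ♜ ·│8
7│♟ · ♟ ♟ ♟ ♟ ♟ ♟│7
6│· · · · · · · ♞│6
5│· ♟ · · · · · ·│5
4│· · ♙ · · · · ·│4
3│· · · · · ♙ ♙ ·│3
2│♙ ♙ · ♙ ♙ · · ♙│2
1│♖ ♘ ♗ ♕ ♔ ♗ ♘ ♖│1
  ─────────────────
  a b c d e f g h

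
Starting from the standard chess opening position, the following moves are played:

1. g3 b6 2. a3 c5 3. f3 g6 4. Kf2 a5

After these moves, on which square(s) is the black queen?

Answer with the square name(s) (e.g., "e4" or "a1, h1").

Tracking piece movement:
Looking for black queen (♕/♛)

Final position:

  a b c d e f g h
  ─────────────────
8│♜ ♞ ♝ ♛ ♚ ♝ ♞ ♜│8
7│· · · ♟ ♟ ♟ · ♟│7
6│· ♟ · · · · ♟ ·│6
5│♟ · ♟ · · · · ·│5
4│· · · · · · · ·│4
3│♙ · · · · ♙ ♙ ·│3
2│· ♙ ♙ ♙ ♙ ♔ · ♙│2
1│♖ ♘ ♗ ♕ · ♗ ♘ ♖│1
  ─────────────────
  a b c d e f g h


d8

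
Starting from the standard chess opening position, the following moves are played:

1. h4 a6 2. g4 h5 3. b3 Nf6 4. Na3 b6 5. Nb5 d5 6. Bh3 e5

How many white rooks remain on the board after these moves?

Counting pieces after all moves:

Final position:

  a b c d e f g h
  ─────────────────
8│♜ ♞ ♝ ♛ ♚ ♝ · ♜│8
7│· · ♟ · · ♟ ♟ ·│7
6│♟ ♟ · · · ♞ · ·│6
5│· ♘ · ♟ ♟ · · ♟│5
4│· · · · · · ♙ ♙│4
3│· ♙ · · · · · ♗│3
2│♙ · ♙ ♙ ♙ ♙ · ·│2
1│♖ · ♗ ♕ ♔ · ♘ ♖│1
  ─────────────────
  a b c d e f g h


2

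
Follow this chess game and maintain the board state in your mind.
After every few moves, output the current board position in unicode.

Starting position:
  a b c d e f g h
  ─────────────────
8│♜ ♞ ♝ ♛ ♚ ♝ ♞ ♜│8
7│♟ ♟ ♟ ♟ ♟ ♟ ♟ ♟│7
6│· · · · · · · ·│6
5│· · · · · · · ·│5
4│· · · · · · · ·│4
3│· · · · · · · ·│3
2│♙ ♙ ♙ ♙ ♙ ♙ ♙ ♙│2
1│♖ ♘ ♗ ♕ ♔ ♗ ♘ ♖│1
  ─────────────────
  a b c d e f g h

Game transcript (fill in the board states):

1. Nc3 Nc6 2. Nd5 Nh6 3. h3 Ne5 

  a b c d e f g h
  ─────────────────
8│♜ · ♝ ♛ ♚ ♝ · ♜│8
7│♟ ♟ ♟ ♟ ♟ ♟ ♟ ♟│7
6│· · · · · · · ♞│6
5│· · · ♘ ♞ · · ·│5
4│· · · · · · · ·│4
3│· · · · · · · ♙│3
2│♙ ♙ ♙ ♙ ♙ ♙ ♙ ·│2
1│♖ · ♗ ♕ ♔ ♗ ♘ ♖│1
  ─────────────────
  a b c d e f g h

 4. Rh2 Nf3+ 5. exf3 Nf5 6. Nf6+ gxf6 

  a b c d e f g h
  ─────────────────
8│♜ · ♝ ♛ ♚ ♝ · ♜│8
7│♟ ♟ ♟ ♟ ♟ ♟ · ♟│7
6│· · · · · ♟ · ·│6
5│· · · · · ♞ · ·│5
4│· · · · · · · ·│4
3│· · · · · ♙ · ♙│3
2│♙ ♙ ♙ ♙ · ♙ ♙ ♖│2
1│♖ · ♗ ♕ ♔ ♗ ♘ ·│1
  ─────────────────
  a b c d e f g h

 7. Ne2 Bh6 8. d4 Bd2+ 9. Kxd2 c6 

  a b c d e f g h
  ─────────────────
8│♜ · ♝ ♛ ♚ · · ♜│8
7│♟ ♟ · ♟ ♟ ♟ · ♟│7
6│· · ♟ · · ♟ · ·│6
5│· · · · · ♞ · ·│5
4│· · · ♙ · · · ·│4
3│· · · · · ♙ · ♙│3
2│♙ ♙ ♙ ♔ ♘ ♙ ♙ ♖│2
1│♖ · ♗ ♕ · ♗ · ·│1
  ─────────────────
  a b c d e f g h

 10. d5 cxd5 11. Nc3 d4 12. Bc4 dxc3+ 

  a b c d e f g h
  ─────────────────
8│♜ · ♝ ♛ ♚ · · ♜│8
7│♟ ♟ · ♟ ♟ ♟ · ♟│7
6│· · · · · ♟ · ·│6
5│· · · · · ♞ · ·│5
4│· · ♗ · · · · ·│4
3│· · ♟ · · ♙ · ♙│3
2│♙ ♙ ♙ ♔ · ♙ ♙ ♖│2
1│♖ · ♗ ♕ · · · ·│1
  ─────────────────
  a b c d e f g h

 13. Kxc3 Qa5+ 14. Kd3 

  a b c d e f g h
  ─────────────────
8│♜ · ♝ · ♚ · · ♜│8
7│♟ ♟ · ♟ ♟ ♟ · ♟│7
6│· · · · · ♟ · ·│6
5│♛ · · · · ♞ · ·│5
4│· · ♗ · · · · ·│4
3│· · · ♔ · ♙ · ♙│3
2│♙ ♙ ♙ · · ♙ ♙ ♖│2
1│♖ · ♗ ♕ · · · ·│1
  ─────────────────
  a b c d e f g h


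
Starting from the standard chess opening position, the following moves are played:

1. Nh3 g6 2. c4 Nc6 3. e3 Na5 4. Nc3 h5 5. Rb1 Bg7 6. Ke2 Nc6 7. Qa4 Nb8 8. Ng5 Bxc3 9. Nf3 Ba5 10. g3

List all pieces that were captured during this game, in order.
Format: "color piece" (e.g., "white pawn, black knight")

Tracking captures:
  Bxc3: captured white knight

white knight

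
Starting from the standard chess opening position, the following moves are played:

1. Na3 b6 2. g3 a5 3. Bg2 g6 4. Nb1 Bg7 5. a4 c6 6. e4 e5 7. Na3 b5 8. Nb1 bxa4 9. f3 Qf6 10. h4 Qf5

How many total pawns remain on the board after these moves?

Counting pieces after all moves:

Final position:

  a b c d e f g h
  ─────────────────
8│♜ ♞ ♝ · ♚ · ♞ ♜│8
7│· · · ♟ · ♟ ♝ ♟│7
6│· · ♟ · · · ♟ ·│6
5│♟ · · · ♟ ♛ · ·│5
4│♟ · · · ♙ · · ♙│4
3│· · · · · ♙ ♙ ·│3
2│· ♙ ♙ ♙ · · ♗ ·│2
1│♖ ♘ ♗ ♕ ♔ · ♘ ♖│1
  ─────────────────
  a b c d e f g h


15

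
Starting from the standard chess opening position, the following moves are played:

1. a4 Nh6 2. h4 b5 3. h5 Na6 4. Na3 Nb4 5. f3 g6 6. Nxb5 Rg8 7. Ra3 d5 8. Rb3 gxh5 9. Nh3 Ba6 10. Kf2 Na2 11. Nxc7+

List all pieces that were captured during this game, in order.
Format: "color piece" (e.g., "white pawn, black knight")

Tracking captures:
  Nxb5: captured black pawn
  gxh5: captured white pawn
  Nxc7+: captured black pawn

black pawn, white pawn, black pawn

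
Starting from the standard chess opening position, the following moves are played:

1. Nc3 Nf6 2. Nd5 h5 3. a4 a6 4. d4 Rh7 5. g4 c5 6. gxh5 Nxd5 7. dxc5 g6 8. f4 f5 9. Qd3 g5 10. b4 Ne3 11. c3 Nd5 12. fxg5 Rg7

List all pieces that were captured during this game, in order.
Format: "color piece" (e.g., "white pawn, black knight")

Tracking captures:
  gxh5: captured black pawn
  Nxd5: captured white knight
  dxc5: captured black pawn
  fxg5: captured black pawn

black pawn, white knight, black pawn, black pawn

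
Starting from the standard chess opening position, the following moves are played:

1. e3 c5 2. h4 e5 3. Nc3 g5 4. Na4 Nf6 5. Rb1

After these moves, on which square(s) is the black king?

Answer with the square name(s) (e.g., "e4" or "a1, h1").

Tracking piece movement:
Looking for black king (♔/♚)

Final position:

  a b c d e f g h
  ─────────────────
8│♜ ♞ ♝ ♛ ♚ ♝ · ♜│8
7│♟ ♟ · ♟ · ♟ · ♟│7
6│· · · · · ♞ · ·│6
5│· · ♟ · ♟ · ♟ ·│5
4│♘ · · · · · · ♙│4
3│· · · · ♙ · · ·│3
2│♙ ♙ ♙ ♙ · ♙ ♙ ·│2
1│· ♖ ♗ ♕ ♔ ♗ ♘ ♖│1
  ─────────────────
  a b c d e f g h


e8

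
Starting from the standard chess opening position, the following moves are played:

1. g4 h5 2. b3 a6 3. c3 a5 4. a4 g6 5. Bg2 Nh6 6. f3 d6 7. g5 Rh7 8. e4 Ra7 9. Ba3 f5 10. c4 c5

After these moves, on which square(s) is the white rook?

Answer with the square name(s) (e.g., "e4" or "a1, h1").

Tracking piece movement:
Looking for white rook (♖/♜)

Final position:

  a b c d e f g h
  ─────────────────
8│· ♞ ♝ ♛ ♚ ♝ · ·│8
7│♜ ♟ · · ♟ · · ♜│7
6│· · · ♟ · · ♟ ♞│6
5│♟ · ♟ · · ♟ ♙ ♟│5
4│♙ · ♙ · ♙ · · ·│4
3│♗ ♙ · · · ♙ · ·│3
2│· · · ♙ · · ♗ ♙│2
1│♖ ♘ · ♕ ♔ · ♘ ♖│1
  ─────────────────
  a b c d e f g h


a1, h1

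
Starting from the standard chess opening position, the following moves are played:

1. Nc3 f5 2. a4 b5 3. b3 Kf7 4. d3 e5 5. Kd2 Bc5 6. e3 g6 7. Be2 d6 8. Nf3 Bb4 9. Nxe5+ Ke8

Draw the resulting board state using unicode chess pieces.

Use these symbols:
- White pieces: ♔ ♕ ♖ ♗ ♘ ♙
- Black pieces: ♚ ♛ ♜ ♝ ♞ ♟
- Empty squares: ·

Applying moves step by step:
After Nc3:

♜ ♞ ♝ ♛ ♚ ♝ ♞ ♜
♟ ♟ ♟ ♟ ♟ ♟ ♟ ♟
· · · · · · · ·
· · · · · · · ·
· · · · · · · ·
· · ♘ · · · · ·
♙ ♙ ♙ ♙ ♙ ♙ ♙ ♙
♖ · ♗ ♕ ♔ ♗ ♘ ♖


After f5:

♜ ♞ ♝ ♛ ♚ ♝ ♞ ♜
♟ ♟ ♟ ♟ ♟ · ♟ ♟
· · · · · · · ·
· · · · · ♟ · ·
· · · · · · · ·
· · ♘ · · · · ·
♙ ♙ ♙ ♙ ♙ ♙ ♙ ♙
♖ · ♗ ♕ ♔ ♗ ♘ ♖


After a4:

♜ ♞ ♝ ♛ ♚ ♝ ♞ ♜
♟ ♟ ♟ ♟ ♟ · ♟ ♟
· · · · · · · ·
· · · · · ♟ · ·
♙ · · · · · · ·
· · ♘ · · · · ·
· ♙ ♙ ♙ ♙ ♙ ♙ ♙
♖ · ♗ ♕ ♔ ♗ ♘ ♖


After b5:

♜ ♞ ♝ ♛ ♚ ♝ ♞ ♜
♟ · ♟ ♟ ♟ · ♟ ♟
· · · · · · · ·
· ♟ · · · ♟ · ·
♙ · · · · · · ·
· · ♘ · · · · ·
· ♙ ♙ ♙ ♙ ♙ ♙ ♙
♖ · ♗ ♕ ♔ ♗ ♘ ♖


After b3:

♜ ♞ ♝ ♛ ♚ ♝ ♞ ♜
♟ · ♟ ♟ ♟ · ♟ ♟
· · · · · · · ·
· ♟ · · · ♟ · ·
♙ · · · · · · ·
· ♙ ♘ · · · · ·
· · ♙ ♙ ♙ ♙ ♙ ♙
♖ · ♗ ♕ ♔ ♗ ♘ ♖


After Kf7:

♜ ♞ ♝ ♛ · ♝ ♞ ♜
♟ · ♟ ♟ ♟ ♚ ♟ ♟
· · · · · · · ·
· ♟ · · · ♟ · ·
♙ · · · · · · ·
· ♙ ♘ · · · · ·
· · ♙ ♙ ♙ ♙ ♙ ♙
♖ · ♗ ♕ ♔ ♗ ♘ ♖


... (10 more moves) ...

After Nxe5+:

♜ ♞ ♝ ♛ · · ♞ ♜
♟ · ♟ · · ♚ · ♟
· · · ♟ · · ♟ ·
· ♟ · · ♘ ♟ · ·
♙ ♝ · · · · · ·
· ♙ ♘ ♙ ♙ · · ·
· · ♙ ♔ ♗ ♙ ♙ ♙
♖ · ♗ ♕ · · · ♖


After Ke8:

♜ ♞ ♝ ♛ ♚ · ♞ ♜
♟ · ♟ · · · · ♟
· · · ♟ · · ♟ ·
· ♟ · · ♘ ♟ · ·
♙ ♝ · · · · · ·
· ♙ ♘ ♙ ♙ · · ·
· · ♙ ♔ ♗ ♙ ♙ ♙
♖ · ♗ ♕ · · · ♖



  a b c d e f g h
  ─────────────────
8│♜ ♞ ♝ ♛ ♚ · ♞ ♜│8
7│♟ · ♟ · · · · ♟│7
6│· · · ♟ · · ♟ ·│6
5│· ♟ · · ♘ ♟ · ·│5
4│♙ ♝ · · · · · ·│4
3│· ♙ ♘ ♙ ♙ · · ·│3
2│· · ♙ ♔ ♗ ♙ ♙ ♙│2
1│♖ · ♗ ♕ · · · ♖│1
  ─────────────────
  a b c d e f g h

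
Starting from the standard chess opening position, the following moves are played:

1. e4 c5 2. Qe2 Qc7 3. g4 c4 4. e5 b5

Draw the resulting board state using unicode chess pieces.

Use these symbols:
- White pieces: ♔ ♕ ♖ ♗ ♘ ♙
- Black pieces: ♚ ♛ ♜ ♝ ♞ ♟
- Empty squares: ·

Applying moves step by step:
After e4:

♜ ♞ ♝ ♛ ♚ ♝ ♞ ♜
♟ ♟ ♟ ♟ ♟ ♟ ♟ ♟
· · · · · · · ·
· · · · · · · ·
· · · · ♙ · · ·
· · · · · · · ·
♙ ♙ ♙ ♙ · ♙ ♙ ♙
♖ ♘ ♗ ♕ ♔ ♗ ♘ ♖


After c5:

♜ ♞ ♝ ♛ ♚ ♝ ♞ ♜
♟ ♟ · ♟ ♟ ♟ ♟ ♟
· · · · · · · ·
· · ♟ · · · · ·
· · · · ♙ · · ·
· · · · · · · ·
♙ ♙ ♙ ♙ · ♙ ♙ ♙
♖ ♘ ♗ ♕ ♔ ♗ ♘ ♖


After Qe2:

♜ ♞ ♝ ♛ ♚ ♝ ♞ ♜
♟ ♟ · ♟ ♟ ♟ ♟ ♟
· · · · · · · ·
· · ♟ · · · · ·
· · · · ♙ · · ·
· · · · · · · ·
♙ ♙ ♙ ♙ ♕ ♙ ♙ ♙
♖ ♘ ♗ · ♔ ♗ ♘ ♖


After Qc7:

♜ ♞ ♝ · ♚ ♝ ♞ ♜
♟ ♟ ♛ ♟ ♟ ♟ ♟ ♟
· · · · · · · ·
· · ♟ · · · · ·
· · · · ♙ · · ·
· · · · · · · ·
♙ ♙ ♙ ♙ ♕ ♙ ♙ ♙
♖ ♘ ♗ · ♔ ♗ ♘ ♖


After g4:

♜ ♞ ♝ · ♚ ♝ ♞ ♜
♟ ♟ ♛ ♟ ♟ ♟ ♟ ♟
· · · · · · · ·
· · ♟ · · · · ·
· · · · ♙ · ♙ ·
· · · · · · · ·
♙ ♙ ♙ ♙ ♕ ♙ · ♙
♖ ♘ ♗ · ♔ ♗ ♘ ♖


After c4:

♜ ♞ ♝ · ♚ ♝ ♞ ♜
♟ ♟ ♛ ♟ ♟ ♟ ♟ ♟
· · · · · · · ·
· · · · · · · ·
· · ♟ · ♙ · ♙ ·
· · · · · · · ·
♙ ♙ ♙ ♙ ♕ ♙ · ♙
♖ ♘ ♗ · ♔ ♗ ♘ ♖


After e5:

♜ ♞ ♝ · ♚ ♝ ♞ ♜
♟ ♟ ♛ ♟ ♟ ♟ ♟ ♟
· · · · · · · ·
· · · · ♙ · · ·
· · ♟ · · · ♙ ·
· · · · · · · ·
♙ ♙ ♙ ♙ ♕ ♙ · ♙
♖ ♘ ♗ · ♔ ♗ ♘ ♖


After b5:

♜ ♞ ♝ · ♚ ♝ ♞ ♜
♟ · ♛ ♟ ♟ ♟ ♟ ♟
· · · · · · · ·
· ♟ · · ♙ · · ·
· · ♟ · · · ♙ ·
· · · · · · · ·
♙ ♙ ♙ ♙ ♕ ♙ · ♙
♖ ♘ ♗ · ♔ ♗ ♘ ♖



  a b c d e f g h
  ─────────────────
8│♜ ♞ ♝ · ♚ ♝ ♞ ♜│8
7│♟ · ♛ ♟ ♟ ♟ ♟ ♟│7
6│· · · · · · · ·│6
5│· ♟ · · ♙ · · ·│5
4│· · ♟ · · · ♙ ·│4
3│· · · · · · · ·│3
2│♙ ♙ ♙ ♙ ♕ ♙ · ♙│2
1│♖ ♘ ♗ · ♔ ♗ ♘ ♖│1
  ─────────────────
  a b c d e f g h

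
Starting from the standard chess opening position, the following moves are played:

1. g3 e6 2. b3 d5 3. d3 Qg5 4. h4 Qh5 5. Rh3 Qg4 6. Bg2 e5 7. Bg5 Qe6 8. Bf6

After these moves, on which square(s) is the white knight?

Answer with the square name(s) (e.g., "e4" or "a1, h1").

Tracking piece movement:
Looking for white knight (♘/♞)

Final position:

  a b c d e f g h
  ─────────────────
8│♜ ♞ ♝ · ♚ ♝ ♞ ♜│8
7│♟ ♟ ♟ · · ♟ ♟ ♟│7
6│· · · · ♛ ♗ · ·│6
5│· · · ♟ ♟ · · ·│5
4│· · · · · · · ♙│4
3│· ♙ · ♙ · · ♙ ♖│3
2│♙ · ♙ · ♙ ♙ ♗ ·│2
1│♖ ♘ · ♕ ♔ · ♘ ·│1
  ─────────────────
  a b c d e f g h


b1, g1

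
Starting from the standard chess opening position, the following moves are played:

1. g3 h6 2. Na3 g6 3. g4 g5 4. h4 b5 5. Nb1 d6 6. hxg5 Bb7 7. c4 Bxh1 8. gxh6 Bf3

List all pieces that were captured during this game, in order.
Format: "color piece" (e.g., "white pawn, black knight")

Tracking captures:
  hxg5: captured black pawn
  Bxh1: captured white rook
  gxh6: captured black pawn

black pawn, white rook, black pawn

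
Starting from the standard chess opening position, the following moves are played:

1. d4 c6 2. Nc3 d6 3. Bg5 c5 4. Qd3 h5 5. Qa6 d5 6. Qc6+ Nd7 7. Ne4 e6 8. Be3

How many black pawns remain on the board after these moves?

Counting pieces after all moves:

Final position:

  a b c d e f g h
  ─────────────────
8│♜ · ♝ ♛ ♚ ♝ ♞ ♜│8
7│♟ ♟ · ♞ · ♟ ♟ ·│7
6│· · ♕ · ♟ · · ·│6
5│· · ♟ ♟ · · · ♟│5
4│· · · ♙ ♘ · · ·│4
3│· · · · ♗ · · ·│3
2│♙ ♙ ♙ · ♙ ♙ ♙ ♙│2
1│♖ · · · ♔ ♗ ♘ ♖│1
  ─────────────────
  a b c d e f g h


8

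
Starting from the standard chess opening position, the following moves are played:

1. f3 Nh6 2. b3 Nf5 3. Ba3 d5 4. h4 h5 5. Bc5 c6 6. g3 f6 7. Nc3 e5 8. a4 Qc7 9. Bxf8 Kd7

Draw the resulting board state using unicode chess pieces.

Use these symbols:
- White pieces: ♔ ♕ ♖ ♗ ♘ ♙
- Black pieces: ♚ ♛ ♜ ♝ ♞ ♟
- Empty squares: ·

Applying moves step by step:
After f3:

♜ ♞ ♝ ♛ ♚ ♝ ♞ ♜
♟ ♟ ♟ ♟ ♟ ♟ ♟ ♟
· · · · · · · ·
· · · · · · · ·
· · · · · · · ·
· · · · · ♙ · ·
♙ ♙ ♙ ♙ ♙ · ♙ ♙
♖ ♘ ♗ ♕ ♔ ♗ ♘ ♖


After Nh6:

♜ ♞ ♝ ♛ ♚ ♝ · ♜
♟ ♟ ♟ ♟ ♟ ♟ ♟ ♟
· · · · · · · ♞
· · · · · · · ·
· · · · · · · ·
· · · · · ♙ · ·
♙ ♙ ♙ ♙ ♙ · ♙ ♙
♖ ♘ ♗ ♕ ♔ ♗ ♘ ♖


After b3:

♜ ♞ ♝ ♛ ♚ ♝ · ♜
♟ ♟ ♟ ♟ ♟ ♟ ♟ ♟
· · · · · · · ♞
· · · · · · · ·
· · · · · · · ·
· ♙ · · · ♙ · ·
♙ · ♙ ♙ ♙ · ♙ ♙
♖ ♘ ♗ ♕ ♔ ♗ ♘ ♖


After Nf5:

♜ ♞ ♝ ♛ ♚ ♝ · ♜
♟ ♟ ♟ ♟ ♟ ♟ ♟ ♟
· · · · · · · ·
· · · · · ♞ · ·
· · · · · · · ·
· ♙ · · · ♙ · ·
♙ · ♙ ♙ ♙ · ♙ ♙
♖ ♘ ♗ ♕ ♔ ♗ ♘ ♖


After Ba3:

♜ ♞ ♝ ♛ ♚ ♝ · ♜
♟ ♟ ♟ ♟ ♟ ♟ ♟ ♟
· · · · · · · ·
· · · · · ♞ · ·
· · · · · · · ·
♗ ♙ · · · ♙ · ·
♙ · ♙ ♙ ♙ · ♙ ♙
♖ ♘ · ♕ ♔ ♗ ♘ ♖


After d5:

♜ ♞ ♝ ♛ ♚ ♝ · ♜
♟ ♟ ♟ · ♟ ♟ ♟ ♟
· · · · · · · ·
· · · ♟ · ♞ · ·
· · · · · · · ·
♗ ♙ · · · ♙ · ·
♙ · ♙ ♙ ♙ · ♙ ♙
♖ ♘ · ♕ ♔ ♗ ♘ ♖


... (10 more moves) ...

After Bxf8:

♜ ♞ ♝ · ♚ ♗ · ♜
♟ ♟ ♛ · · · ♟ ·
· · ♟ · · ♟ · ·
· · · ♟ ♟ ♞ · ♟
♙ · · · · · · ♙
· ♙ ♘ · · ♙ ♙ ·
· · ♙ ♙ ♙ · · ·
♖ · · ♕ ♔ ♗ ♘ ♖


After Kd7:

♜ ♞ ♝ · · ♗ · ♜
♟ ♟ ♛ ♚ · · ♟ ·
· · ♟ · · ♟ · ·
· · · ♟ ♟ ♞ · ♟
♙ · · · · · · ♙
· ♙ ♘ · · ♙ ♙ ·
· · ♙ ♙ ♙ · · ·
♖ · · ♕ ♔ ♗ ♘ ♖



  a b c d e f g h
  ─────────────────
8│♜ ♞ ♝ · · ♗ · ♜│8
7│♟ ♟ ♛ ♚ · · ♟ ·│7
6│· · ♟ · · ♟ · ·│6
5│· · · ♟ ♟ ♞ · ♟│5
4│♙ · · · · · · ♙│4
3│· ♙ ♘ · · ♙ ♙ ·│3
2│· · ♙ ♙ ♙ · · ·│2
1│♖ · · ♕ ♔ ♗ ♘ ♖│1
  ─────────────────
  a b c d e f g h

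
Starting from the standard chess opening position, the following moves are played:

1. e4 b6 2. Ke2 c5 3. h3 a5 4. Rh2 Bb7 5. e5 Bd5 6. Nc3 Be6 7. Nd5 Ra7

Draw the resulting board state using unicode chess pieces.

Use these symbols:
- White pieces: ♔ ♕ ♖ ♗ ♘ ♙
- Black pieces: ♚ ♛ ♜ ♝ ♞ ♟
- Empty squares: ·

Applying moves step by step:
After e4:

♜ ♞ ♝ ♛ ♚ ♝ ♞ ♜
♟ ♟ ♟ ♟ ♟ ♟ ♟ ♟
· · · · · · · ·
· · · · · · · ·
· · · · ♙ · · ·
· · · · · · · ·
♙ ♙ ♙ ♙ · ♙ ♙ ♙
♖ ♘ ♗ ♕ ♔ ♗ ♘ ♖


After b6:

♜ ♞ ♝ ♛ ♚ ♝ ♞ ♜
♟ · ♟ ♟ ♟ ♟ ♟ ♟
· ♟ · · · · · ·
· · · · · · · ·
· · · · ♙ · · ·
· · · · · · · ·
♙ ♙ ♙ ♙ · ♙ ♙ ♙
♖ ♘ ♗ ♕ ♔ ♗ ♘ ♖


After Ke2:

♜ ♞ ♝ ♛ ♚ ♝ ♞ ♜
♟ · ♟ ♟ ♟ ♟ ♟ ♟
· ♟ · · · · · ·
· · · · · · · ·
· · · · ♙ · · ·
· · · · · · · ·
♙ ♙ ♙ ♙ ♔ ♙ ♙ ♙
♖ ♘ ♗ ♕ · ♗ ♘ ♖


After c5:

♜ ♞ ♝ ♛ ♚ ♝ ♞ ♜
♟ · · ♟ ♟ ♟ ♟ ♟
· ♟ · · · · · ·
· · ♟ · · · · ·
· · · · ♙ · · ·
· · · · · · · ·
♙ ♙ ♙ ♙ ♔ ♙ ♙ ♙
♖ ♘ ♗ ♕ · ♗ ♘ ♖


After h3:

♜ ♞ ♝ ♛ ♚ ♝ ♞ ♜
♟ · · ♟ ♟ ♟ ♟ ♟
· ♟ · · · · · ·
· · ♟ · · · · ·
· · · · ♙ · · ·
· · · · · · · ♙
♙ ♙ ♙ ♙ ♔ ♙ ♙ ·
♖ ♘ ♗ ♕ · ♗ ♘ ♖


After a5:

♜ ♞ ♝ ♛ ♚ ♝ ♞ ♜
· · · ♟ ♟ ♟ ♟ ♟
· ♟ · · · · · ·
♟ · ♟ · · · · ·
· · · · ♙ · · ·
· · · · · · · ♙
♙ ♙ ♙ ♙ ♔ ♙ ♙ ·
♖ ♘ ♗ ♕ · ♗ ♘ ♖


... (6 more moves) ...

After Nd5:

♜ ♞ · ♛ ♚ ♝ ♞ ♜
· · · ♟ ♟ ♟ ♟ ♟
· ♟ · · ♝ · · ·
♟ · ♟ ♘ ♙ · · ·
· · · · · · · ·
· · · · · · · ♙
♙ ♙ ♙ ♙ ♔ ♙ ♙ ♖
♖ · ♗ ♕ · ♗ ♘ ·


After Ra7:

· ♞ · ♛ ♚ ♝ ♞ ♜
♜ · · ♟ ♟ ♟ ♟ ♟
· ♟ · · ♝ · · ·
♟ · ♟ ♘ ♙ · · ·
· · · · · · · ·
· · · · · · · ♙
♙ ♙ ♙ ♙ ♔ ♙ ♙ ♖
♖ · ♗ ♕ · ♗ ♘ ·



  a b c d e f g h
  ─────────────────
8│· ♞ · ♛ ♚ ♝ ♞ ♜│8
7│♜ · · ♟ ♟ ♟ ♟ ♟│7
6│· ♟ · · ♝ · · ·│6
5│♟ · ♟ ♘ ♙ · · ·│5
4│· · · · · · · ·│4
3│· · · · · · · ♙│3
2│♙ ♙ ♙ ♙ ♔ ♙ ♙ ♖│2
1│♖ · ♗ ♕ · ♗ ♘ ·│1
  ─────────────────
  a b c d e f g h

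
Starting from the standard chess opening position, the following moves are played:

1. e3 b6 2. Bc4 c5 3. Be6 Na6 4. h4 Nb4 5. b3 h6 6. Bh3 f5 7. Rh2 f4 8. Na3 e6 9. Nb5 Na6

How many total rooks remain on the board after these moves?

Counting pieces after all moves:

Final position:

  a b c d e f g h
  ─────────────────
8│♜ · ♝ ♛ ♚ ♝ ♞ ♜│8
7│♟ · · ♟ · · ♟ ·│7
6│♞ ♟ · · ♟ · · ♟│6
5│· ♘ ♟ · · · · ·│5
4│· · · · · ♟ · ♙│4
3│· ♙ · · ♙ · · ♗│3
2│♙ · ♙ ♙ · ♙ ♙ ♖│2
1│♖ · ♗ ♕ ♔ · ♘ ·│1
  ─────────────────
  a b c d e f g h


4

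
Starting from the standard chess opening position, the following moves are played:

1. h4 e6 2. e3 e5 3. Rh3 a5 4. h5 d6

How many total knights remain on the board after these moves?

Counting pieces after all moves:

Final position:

  a b c d e f g h
  ─────────────────
8│♜ ♞ ♝ ♛ ♚ ♝ ♞ ♜│8
7│· ♟ ♟ · · ♟ ♟ ♟│7
6│· · · ♟ · · · ·│6
5│♟ · · · ♟ · · ♙│5
4│· · · · · · · ·│4
3│· · · · ♙ · · ♖│3
2│♙ ♙ ♙ ♙ · ♙ ♙ ·│2
1│♖ ♘ ♗ ♕ ♔ ♗ ♘ ·│1
  ─────────────────
  a b c d e f g h


4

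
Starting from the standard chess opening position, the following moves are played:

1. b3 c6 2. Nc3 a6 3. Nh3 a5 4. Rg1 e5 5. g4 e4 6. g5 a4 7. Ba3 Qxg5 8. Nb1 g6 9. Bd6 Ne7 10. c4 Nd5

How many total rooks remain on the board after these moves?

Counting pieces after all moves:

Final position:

  a b c d e f g h
  ─────────────────
8│♜ ♞ ♝ · ♚ ♝ · ♜│8
7│· ♟ · ♟ · ♟ · ♟│7
6│· · ♟ ♗ · · ♟ ·│6
5│· · · ♞ · · ♛ ·│5
4│♟ · ♙ · ♟ · · ·│4
3│· ♙ · · · · · ♘│3
2│♙ · · ♙ ♙ ♙ · ♙│2
1│♖ ♘ · ♕ ♔ ♗ ♖ ·│1
  ─────────────────
  a b c d e f g h


4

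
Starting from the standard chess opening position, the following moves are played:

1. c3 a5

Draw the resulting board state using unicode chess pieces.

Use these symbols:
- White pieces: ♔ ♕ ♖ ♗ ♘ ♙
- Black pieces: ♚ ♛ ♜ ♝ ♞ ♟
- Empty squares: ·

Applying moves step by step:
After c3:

♜ ♞ ♝ ♛ ♚ ♝ ♞ ♜
♟ ♟ ♟ ♟ ♟ ♟ ♟ ♟
· · · · · · · ·
· · · · · · · ·
· · · · · · · ·
· · ♙ · · · · ·
♙ ♙ · ♙ ♙ ♙ ♙ ♙
♖ ♘ ♗ ♕ ♔ ♗ ♘ ♖


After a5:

♜ ♞ ♝ ♛ ♚ ♝ ♞ ♜
· ♟ ♟ ♟ ♟ ♟ ♟ ♟
· · · · · · · ·
♟ · · · · · · ·
· · · · · · · ·
· · ♙ · · · · ·
♙ ♙ · ♙ ♙ ♙ ♙ ♙
♖ ♘ ♗ ♕ ♔ ♗ ♘ ♖



  a b c d e f g h
  ─────────────────
8│♜ ♞ ♝ ♛ ♚ ♝ ♞ ♜│8
7│· ♟ ♟ ♟ ♟ ♟ ♟ ♟│7
6│· · · · · · · ·│6
5│♟ · · · · · · ·│5
4│· · · · · · · ·│4
3│· · ♙ · · · · ·│3
2│♙ ♙ · ♙ ♙ ♙ ♙ ♙│2
1│♖ ♘ ♗ ♕ ♔ ♗ ♘ ♖│1
  ─────────────────
  a b c d e f g h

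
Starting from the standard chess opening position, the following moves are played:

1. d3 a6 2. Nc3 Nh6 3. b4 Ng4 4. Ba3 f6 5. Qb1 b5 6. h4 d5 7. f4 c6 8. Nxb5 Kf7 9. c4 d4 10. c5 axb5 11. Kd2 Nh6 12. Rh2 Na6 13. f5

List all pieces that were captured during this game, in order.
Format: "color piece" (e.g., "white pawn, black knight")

Tracking captures:
  Nxb5: captured black pawn
  axb5: captured white knight

black pawn, white knight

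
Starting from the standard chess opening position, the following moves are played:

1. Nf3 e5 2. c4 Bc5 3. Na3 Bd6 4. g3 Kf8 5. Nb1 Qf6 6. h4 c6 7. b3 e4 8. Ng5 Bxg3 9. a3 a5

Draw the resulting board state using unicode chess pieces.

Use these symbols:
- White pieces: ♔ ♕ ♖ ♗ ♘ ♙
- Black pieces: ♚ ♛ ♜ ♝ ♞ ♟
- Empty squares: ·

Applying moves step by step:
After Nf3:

♜ ♞ ♝ ♛ ♚ ♝ ♞ ♜
♟ ♟ ♟ ♟ ♟ ♟ ♟ ♟
· · · · · · · ·
· · · · · · · ·
· · · · · · · ·
· · · · · ♘ · ·
♙ ♙ ♙ ♙ ♙ ♙ ♙ ♙
♖ ♘ ♗ ♕ ♔ ♗ · ♖


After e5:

♜ ♞ ♝ ♛ ♚ ♝ ♞ ♜
♟ ♟ ♟ ♟ · ♟ ♟ ♟
· · · · · · · ·
· · · · ♟ · · ·
· · · · · · · ·
· · · · · ♘ · ·
♙ ♙ ♙ ♙ ♙ ♙ ♙ ♙
♖ ♘ ♗ ♕ ♔ ♗ · ♖


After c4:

♜ ♞ ♝ ♛ ♚ ♝ ♞ ♜
♟ ♟ ♟ ♟ · ♟ ♟ ♟
· · · · · · · ·
· · · · ♟ · · ·
· · ♙ · · · · ·
· · · · · ♘ · ·
♙ ♙ · ♙ ♙ ♙ ♙ ♙
♖ ♘ ♗ ♕ ♔ ♗ · ♖


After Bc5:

♜ ♞ ♝ ♛ ♚ · ♞ ♜
♟ ♟ ♟ ♟ · ♟ ♟ ♟
· · · · · · · ·
· · ♝ · ♟ · · ·
· · ♙ · · · · ·
· · · · · ♘ · ·
♙ ♙ · ♙ ♙ ♙ ♙ ♙
♖ ♘ ♗ ♕ ♔ ♗ · ♖


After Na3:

♜ ♞ ♝ ♛ ♚ · ♞ ♜
♟ ♟ ♟ ♟ · ♟ ♟ ♟
· · · · · · · ·
· · ♝ · ♟ · · ·
· · ♙ · · · · ·
♘ · · · · ♘ · ·
♙ ♙ · ♙ ♙ ♙ ♙ ♙
♖ · ♗ ♕ ♔ ♗ · ♖


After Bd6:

♜ ♞ ♝ ♛ ♚ · ♞ ♜
♟ ♟ ♟ ♟ · ♟ ♟ ♟
· · · ♝ · · · ·
· · · · ♟ · · ·
· · ♙ · · · · ·
♘ · · · · ♘ · ·
♙ ♙ · ♙ ♙ ♙ ♙ ♙
♖ · ♗ ♕ ♔ ♗ · ♖


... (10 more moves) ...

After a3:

♜ ♞ ♝ · · ♚ ♞ ♜
♟ ♟ · ♟ · ♟ ♟ ♟
· · ♟ · · ♛ · ·
· · · · · · ♘ ·
· · ♙ · ♟ · · ♙
♙ ♙ · · · · ♝ ·
· · · ♙ ♙ ♙ · ·
♖ ♘ ♗ ♕ ♔ ♗ · ♖


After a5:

♜ ♞ ♝ · · ♚ ♞ ♜
· ♟ · ♟ · ♟ ♟ ♟
· · ♟ · · ♛ · ·
♟ · · · · · ♘ ·
· · ♙ · ♟ · · ♙
♙ ♙ · · · · ♝ ·
· · · ♙ ♙ ♙ · ·
♖ ♘ ♗ ♕ ♔ ♗ · ♖



  a b c d e f g h
  ─────────────────
8│♜ ♞ ♝ · · ♚ ♞ ♜│8
7│· ♟ · ♟ · ♟ ♟ ♟│7
6│· · ♟ · · ♛ · ·│6
5│♟ · · · · · ♘ ·│5
4│· · ♙ · ♟ · · ♙│4
3│♙ ♙ · · · · ♝ ·│3
2│· · · ♙ ♙ ♙ · ·│2
1│♖ ♘ ♗ ♕ ♔ ♗ · ♖│1
  ─────────────────
  a b c d e f g h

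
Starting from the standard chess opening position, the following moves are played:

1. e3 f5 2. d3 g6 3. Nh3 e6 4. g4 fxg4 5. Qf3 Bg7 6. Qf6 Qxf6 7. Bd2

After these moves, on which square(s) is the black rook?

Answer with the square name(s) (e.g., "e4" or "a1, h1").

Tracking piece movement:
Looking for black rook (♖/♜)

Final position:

  a b c d e f g h
  ─────────────────
8│♜ ♞ ♝ · ♚ · ♞ ♜│8
7│♟ ♟ ♟ ♟ · · ♝ ♟│7
6│· · · · ♟ ♛ ♟ ·│6
5│· · · · · · · ·│5
4│· · · · · · ♟ ·│4
3│· · · ♙ ♙ · · ♘│3
2│♙ ♙ ♙ ♗ · ♙ · ♙│2
1│♖ ♘ · · ♔ ♗ · ♖│1
  ─────────────────
  a b c d e f g h


a8, h8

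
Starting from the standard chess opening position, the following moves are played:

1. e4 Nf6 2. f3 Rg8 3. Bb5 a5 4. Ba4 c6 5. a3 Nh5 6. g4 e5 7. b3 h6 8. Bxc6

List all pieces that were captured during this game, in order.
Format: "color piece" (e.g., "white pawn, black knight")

Tracking captures:
  Bxc6: captured black pawn

black pawn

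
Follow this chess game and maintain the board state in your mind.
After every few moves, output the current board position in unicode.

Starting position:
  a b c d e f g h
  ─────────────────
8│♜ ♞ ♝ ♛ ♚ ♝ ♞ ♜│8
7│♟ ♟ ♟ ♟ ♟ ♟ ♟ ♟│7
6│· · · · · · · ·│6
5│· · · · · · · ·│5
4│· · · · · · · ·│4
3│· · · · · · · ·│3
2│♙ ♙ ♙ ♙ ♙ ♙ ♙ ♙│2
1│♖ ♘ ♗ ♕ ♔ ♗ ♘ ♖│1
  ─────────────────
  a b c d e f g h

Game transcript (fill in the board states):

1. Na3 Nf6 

  a b c d e f g h
  ─────────────────
8│♜ ♞ ♝ ♛ ♚ ♝ · ♜│8
7│♟ ♟ ♟ ♟ ♟ ♟ ♟ ♟│7
6│· · · · · ♞ · ·│6
5│· · · · · · · ·│5
4│· · · · · · · ·│4
3│♘ · · · · · · ·│3
2│♙ ♙ ♙ ♙ ♙ ♙ ♙ ♙│2
1│♖ · ♗ ♕ ♔ ♗ ♘ ♖│1
  ─────────────────
  a b c d e f g h

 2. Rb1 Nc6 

  a b c d e f g h
  ─────────────────
8│♜ · ♝ ♛ ♚ ♝ · ♜│8
7│♟ ♟ ♟ ♟ ♟ ♟ ♟ ♟│7
6│· · ♞ · · ♞ · ·│6
5│· · · · · · · ·│5
4│· · · · · · · ·│4
3│♘ · · · · · · ·│3
2│♙ ♙ ♙ ♙ ♙ ♙ ♙ ♙│2
1│· ♖ ♗ ♕ ♔ ♗ ♘ ♖│1
  ─────────────────
  a b c d e f g h

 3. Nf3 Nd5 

  a b c d e f g h
  ─────────────────
8│♜ · ♝ ♛ ♚ ♝ · ♜│8
7│♟ ♟ ♟ ♟ ♟ ♟ ♟ ♟│7
6│· · ♞ · · · · ·│6
5│· · · ♞ · · · ·│5
4│· · · · · · · ·│4
3│♘ · · · · ♘ · ·│3
2│♙ ♙ ♙ ♙ ♙ ♙ ♙ ♙│2
1│· ♖ ♗ ♕ ♔ ♗ · ♖│1
  ─────────────────
  a b c d e f g h



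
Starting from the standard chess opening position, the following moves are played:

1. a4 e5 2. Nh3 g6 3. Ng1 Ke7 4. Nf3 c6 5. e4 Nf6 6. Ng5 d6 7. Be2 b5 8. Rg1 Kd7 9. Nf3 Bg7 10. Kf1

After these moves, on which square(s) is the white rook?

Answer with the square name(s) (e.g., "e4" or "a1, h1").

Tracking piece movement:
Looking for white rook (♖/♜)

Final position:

  a b c d e f g h
  ─────────────────
8│♜ ♞ ♝ ♛ · · · ♜│8
7│♟ · · ♚ · ♟ ♝ ♟│7
6│· · ♟ ♟ · ♞ ♟ ·│6
5│· ♟ · · ♟ · · ·│5
4│♙ · · · ♙ · · ·│4
3│· · · · · ♘ · ·│3
2│· ♙ ♙ ♙ ♗ ♙ ♙ ♙│2
1│♖ ♘ ♗ ♕ · ♔ ♖ ·│1
  ─────────────────
  a b c d e f g h


a1, g1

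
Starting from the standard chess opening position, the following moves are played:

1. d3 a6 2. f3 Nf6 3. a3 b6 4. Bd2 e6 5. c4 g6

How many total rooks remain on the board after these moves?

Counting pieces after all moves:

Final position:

  a b c d e f g h
  ─────────────────
8│♜ ♞ ♝ ♛ ♚ ♝ · ♜│8
7│· · ♟ ♟ · ♟ · ♟│7
6│♟ ♟ · · ♟ ♞ ♟ ·│6
5│· · · · · · · ·│5
4│· · ♙ · · · · ·│4
3│♙ · · ♙ · ♙ · ·│3
2│· ♙ · ♗ ♙ · ♙ ♙│2
1│♖ ♘ · ♕ ♔ ♗ ♘ ♖│1
  ─────────────────
  a b c d e f g h


4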